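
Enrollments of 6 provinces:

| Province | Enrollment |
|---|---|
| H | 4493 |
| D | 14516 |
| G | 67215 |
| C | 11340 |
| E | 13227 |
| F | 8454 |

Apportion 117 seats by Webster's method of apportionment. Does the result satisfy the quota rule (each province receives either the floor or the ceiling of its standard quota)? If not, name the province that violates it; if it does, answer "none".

G

Standard quotas: H 4.408, D 14.243, G 65.950, C 11.127, E 12.978, F 8.295.
Webster allocation: H 4, D 14, G 67, C 11, E 13, F 8.
G has quota 65.950 (lower 65, upper 66) but receives 67 — outside the quota interval.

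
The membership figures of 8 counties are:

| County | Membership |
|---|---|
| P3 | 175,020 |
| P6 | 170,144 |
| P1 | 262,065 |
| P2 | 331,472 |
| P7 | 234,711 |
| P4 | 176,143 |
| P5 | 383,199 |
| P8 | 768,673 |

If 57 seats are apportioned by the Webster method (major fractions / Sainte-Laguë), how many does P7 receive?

5

Standard divisor 2501427/57 ≈ 43884.684; standard quotas: P3 3.988, P6 3.877, P1 5.972, P2 7.553, P7 5.348, P4 4.014, P5 8.732, P8 17.516.
Rounding to the nearest integer gives 4, 4, 6, 8, 5, 4, 9, 18 = 58 seats, so the divisor must be adjusted.
With modified divisor 44060: modified quotas P3 3.972, P6 3.862, P1 5.948, P2 7.523, P7 5.327, P4 3.998, P5 8.697, P8 17.446.
Rounding to the nearest integer: P3 4, P6 4, P1 6, P2 8, P7 5, P4 4, P5 9, P8 17 (total 57).
P7 receives 5.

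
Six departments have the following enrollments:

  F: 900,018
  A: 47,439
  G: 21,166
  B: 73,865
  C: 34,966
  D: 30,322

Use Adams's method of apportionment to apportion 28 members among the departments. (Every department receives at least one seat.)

F 21, A 2, G 1, B 2, C 1, D 1

Standard divisor 1107776/28 ≈ 39563.429; standard quotas: F 22.749, A 1.199, G 0.535, B 1.867, C 0.884, D 0.766.
Rounding up gives 23, 2, 1, 2, 1, 1 = 30 seats, so the divisor must be adjusted.
With modified divisor 43900: modified quotas F 20.502, A 1.081, G 0.482, B 1.683, C 0.796, D 0.691.
Rounding up: F 21, A 2, G 1, B 2, C 1, D 1 (total 28).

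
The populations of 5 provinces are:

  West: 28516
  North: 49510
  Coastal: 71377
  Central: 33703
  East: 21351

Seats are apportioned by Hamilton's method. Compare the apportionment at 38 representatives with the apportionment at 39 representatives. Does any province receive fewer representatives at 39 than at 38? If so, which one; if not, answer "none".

West

At 38 seats: West 6, North 9, Coastal 13, Central 6, East 4.
At 39 seats: West 5, North 10, Coastal 14, Central 6, East 4.
West drops from 6 to 5.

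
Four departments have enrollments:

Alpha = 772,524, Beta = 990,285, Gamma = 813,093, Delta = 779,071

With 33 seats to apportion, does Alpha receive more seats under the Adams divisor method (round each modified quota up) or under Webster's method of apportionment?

Adams

Adams: Alpha 8, Beta 9, Gamma 8, Delta 8.
Webster: Alpha 7, Beta 10, Gamma 8, Delta 8.
Alpha gets 8 under Adams and 7 under Webster.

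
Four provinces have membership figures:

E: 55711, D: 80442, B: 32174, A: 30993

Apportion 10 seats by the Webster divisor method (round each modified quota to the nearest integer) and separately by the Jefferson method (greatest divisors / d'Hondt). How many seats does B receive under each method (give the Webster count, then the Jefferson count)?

2 and 1

Webster: E 3, D 4, B 2, A 1.
Jefferson: E 3, D 5, B 1, A 1.
B gets 2 under Webster and 1 under Jefferson.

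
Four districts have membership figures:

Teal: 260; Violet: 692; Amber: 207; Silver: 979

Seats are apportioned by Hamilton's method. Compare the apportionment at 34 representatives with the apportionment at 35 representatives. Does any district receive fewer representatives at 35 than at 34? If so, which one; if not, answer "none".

none

At 34 seats: Teal 4, Violet 11, Amber 3, Silver 16.
At 35 seats: Teal 4, Violet 11, Amber 4, Silver 16.
No district's allocation decreased.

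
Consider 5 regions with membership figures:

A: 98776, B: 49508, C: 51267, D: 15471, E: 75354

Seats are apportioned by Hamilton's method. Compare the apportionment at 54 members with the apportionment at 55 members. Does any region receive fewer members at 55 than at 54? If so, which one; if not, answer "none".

none

At 54 seats: A 18, B 9, C 10, D 3, E 14.
At 55 seats: A 19, B 9, C 10, D 3, E 14.
No region's allocation decreased.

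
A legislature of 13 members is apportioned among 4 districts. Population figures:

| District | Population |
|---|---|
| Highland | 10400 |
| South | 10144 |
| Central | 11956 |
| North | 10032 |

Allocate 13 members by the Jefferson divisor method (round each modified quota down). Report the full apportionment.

Highland 3; South 3; Central 4; North 3

Standard divisor 42532/13 ≈ 3271.692; standard quotas: Highland 3.179, South 3.101, Central 3.654, North 3.066.
Rounding down gives 3, 3, 3, 3 = 12 seats, so the divisor must be adjusted.
With modified divisor 2800: modified quotas Highland 3.714, South 3.623, Central 4.270, North 3.583.
Rounding down: Highland 3, South 3, Central 4, North 3 (total 13).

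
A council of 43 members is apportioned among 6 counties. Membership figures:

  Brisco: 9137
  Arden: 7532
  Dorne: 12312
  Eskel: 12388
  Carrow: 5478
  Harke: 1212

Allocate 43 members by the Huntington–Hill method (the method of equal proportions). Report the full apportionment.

Brisco=8, Arden=7, Dorne=11, Eskel=11, Carrow=5, Harke=1

With divisor 1120: modified quotas Brisco 8.158, Arden 6.725, Dorne 10.993, Eskel 11.061, Carrow 4.891, Harke 1.082.
Geometric-mean thresholds: Brisco √(8·9)=8.485, Arden √(6·7)=6.481, Dorne √(10·11)=10.488, Eskel √(11·12)=11.489, Carrow √(4·5)=4.472, Harke √(1·2)=1.414.
Each quota rounded against its threshold gives Brisco 8, Arden 7, Dorne 11, Eskel 11, Carrow 5, Harke 1 (total 43).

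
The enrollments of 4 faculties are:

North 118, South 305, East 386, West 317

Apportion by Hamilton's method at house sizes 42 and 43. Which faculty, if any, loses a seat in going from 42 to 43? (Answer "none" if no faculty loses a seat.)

At 42 seats: North 5, South 11, East 14, West 12.
At 43 seats: North 4, South 12, East 15, West 12.
North drops from 5 to 4.

North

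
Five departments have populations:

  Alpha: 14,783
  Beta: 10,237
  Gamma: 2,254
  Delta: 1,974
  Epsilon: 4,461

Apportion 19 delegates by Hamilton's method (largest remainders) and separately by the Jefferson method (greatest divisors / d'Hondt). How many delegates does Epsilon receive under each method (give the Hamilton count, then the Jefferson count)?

3 and 2

Hamilton: Alpha 8, Beta 6, Gamma 1, Delta 1, Epsilon 3.
Jefferson: Alpha 9, Beta 6, Gamma 1, Delta 1, Epsilon 2.
Epsilon gets 3 under Hamilton and 2 under Jefferson.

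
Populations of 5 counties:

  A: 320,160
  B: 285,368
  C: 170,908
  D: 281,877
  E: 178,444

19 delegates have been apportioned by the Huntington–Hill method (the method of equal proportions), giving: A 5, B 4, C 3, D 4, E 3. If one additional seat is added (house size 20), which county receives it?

Priority for the next seat is population ÷ (√(s·(s+1))).
Priorities: A 58452.951, B 63810.225, C 49336.890, D 63029.613, E 51512.346.
Highest priority: B.

B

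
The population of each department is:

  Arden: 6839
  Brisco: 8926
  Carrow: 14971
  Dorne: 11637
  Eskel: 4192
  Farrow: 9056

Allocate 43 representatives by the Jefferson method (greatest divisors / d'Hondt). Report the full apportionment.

Arden: 5, Brisco: 7, Carrow: 12, Dorne: 9, Eskel: 3, Farrow: 7

Standard divisor 55621/43 ≈ 1293.512; standard quotas: Arden 5.287, Brisco 6.901, Carrow 11.574, Dorne 8.996, Eskel 3.241, Farrow 7.001.
Rounding down gives 5, 6, 11, 8, 3, 7 = 40 seats, so the divisor must be adjusted.
With modified divisor 1200: modified quotas Arden 5.699, Brisco 7.438, Carrow 12.476, Dorne 9.697, Eskel 3.493, Farrow 7.547.
Rounding down: Arden 5, Brisco 7, Carrow 12, Dorne 9, Eskel 3, Farrow 7 (total 43).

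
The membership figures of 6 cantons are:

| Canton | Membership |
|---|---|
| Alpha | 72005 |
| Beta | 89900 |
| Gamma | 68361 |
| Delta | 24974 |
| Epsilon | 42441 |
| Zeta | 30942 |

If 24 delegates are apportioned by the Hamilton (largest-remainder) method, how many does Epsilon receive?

Standard divisor: 328623 ÷ 24 ≈ 13692.625.
Standard quotas: Alpha 5.2587, Beta 6.5656, Gamma 4.9925, Delta 1.8239, Epsilon 3.0996, Zeta 2.2598.
Lower quotas: Alpha 5, Beta 6, Gamma 4, Delta 1, Epsilon 3, Zeta 2 (sum 21, leaving 3 seats).
Remainders in descending order: Gamma 0.9925, Delta 0.8239, Beta 0.5656, Zeta 0.2598, Alpha 0.2587, Epsilon 0.0996.
Largest remainders: Gamma, Delta, Beta receive the extra seats.
Epsilon receives 3.

3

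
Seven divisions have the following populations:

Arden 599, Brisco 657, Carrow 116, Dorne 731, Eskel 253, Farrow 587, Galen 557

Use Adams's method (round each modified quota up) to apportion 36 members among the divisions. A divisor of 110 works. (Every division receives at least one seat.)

With modified divisor 110: modified quotas Arden 5.445, Brisco 5.973, Carrow 1.055, Dorne 6.645, Eskel 2.300, Farrow 5.336, Galen 5.064.
Rounding up: Arden 6, Brisco 6, Carrow 2, Dorne 7, Eskel 3, Farrow 6, Galen 6 (total 36).

Arden 6, Brisco 6, Carrow 2, Dorne 7, Eskel 3, Farrow 6, Galen 6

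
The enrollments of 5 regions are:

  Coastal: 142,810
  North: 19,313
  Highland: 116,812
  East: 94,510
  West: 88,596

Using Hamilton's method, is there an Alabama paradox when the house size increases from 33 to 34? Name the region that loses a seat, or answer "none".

At 33 seats: Coastal 10, North 2, Highland 8, East 7, West 6.
At 34 seats: Coastal 10, North 1, Highland 9, East 7, West 7.
North drops from 2 to 1.

North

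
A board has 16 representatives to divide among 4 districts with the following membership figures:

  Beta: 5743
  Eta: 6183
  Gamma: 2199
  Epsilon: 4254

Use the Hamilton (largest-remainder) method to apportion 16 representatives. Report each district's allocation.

Total 18379; standard divisor 18379/16 ≈ 1148.688.
Standard quotas: Beta 4.9996, Eta 5.3827, Gamma 1.9144, Epsilon 3.7034.
Lower quotas: Beta 4, Eta 5, Gamma 1, Epsilon 3 (sum 13, leaving 3 seats).
Remainders in descending order: Beta 0.9996, Gamma 0.9144, Epsilon 0.7034, Eta 0.3827.
The surplus seats go to Beta, Gamma, Epsilon.

Beta: 5, Eta: 5, Gamma: 2, Epsilon: 4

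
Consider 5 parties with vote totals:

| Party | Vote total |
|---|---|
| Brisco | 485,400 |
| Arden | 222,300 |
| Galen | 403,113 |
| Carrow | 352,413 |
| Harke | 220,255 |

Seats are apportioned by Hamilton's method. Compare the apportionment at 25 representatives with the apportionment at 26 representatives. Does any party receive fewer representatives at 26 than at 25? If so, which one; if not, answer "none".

Arden

At 25 seats: Brisco 7, Arden 4, Galen 6, Carrow 5, Harke 3.
At 26 seats: Brisco 8, Arden 3, Galen 6, Carrow 6, Harke 3.
Arden drops from 4 to 3.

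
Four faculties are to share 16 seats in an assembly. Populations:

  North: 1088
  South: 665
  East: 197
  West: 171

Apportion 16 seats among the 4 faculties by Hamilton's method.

Standard divisor: 2121 ÷ 16 ≈ 132.562.
Standard quotas: North 8.207, South 5.017, East 1.486, West 1.290.
Lower quotas: North 8, South 5, East 1, West 1 (sum 15, leaving 1 seat).
Remainders in descending order: East 0.486, West 0.290, North 0.207, South 0.017.
Largest remainder: East receives the extra seat.

North=8, South=5, East=2, West=1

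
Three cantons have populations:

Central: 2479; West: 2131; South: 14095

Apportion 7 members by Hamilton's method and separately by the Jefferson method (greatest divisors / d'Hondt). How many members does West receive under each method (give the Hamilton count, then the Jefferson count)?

Hamilton: Central 1, West 1, South 5.
Jefferson: Central 1, West 0, South 6.
West gets 1 under Hamilton and 0 under Jefferson.

1 and 0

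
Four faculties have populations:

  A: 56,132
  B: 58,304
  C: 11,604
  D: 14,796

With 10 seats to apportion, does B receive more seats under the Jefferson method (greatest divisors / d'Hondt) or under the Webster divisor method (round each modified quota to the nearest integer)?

Jefferson

Jefferson: A 4, B 5, C 0, D 1.
Webster: A 4, B 4, C 1, D 1.
B gets 5 under Jefferson and 4 under Webster.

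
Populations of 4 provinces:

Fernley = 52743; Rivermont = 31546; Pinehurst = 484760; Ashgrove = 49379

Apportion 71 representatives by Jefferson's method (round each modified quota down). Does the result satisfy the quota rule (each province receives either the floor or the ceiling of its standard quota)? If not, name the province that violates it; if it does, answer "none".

Standard quotas: Fernley 6.055, Rivermont 3.622, Pinehurst 55.654, Ashgrove 5.669.
Jefferson allocation: Fernley 6, Rivermont 3, Pinehurst 57, Ashgrove 5.
Pinehurst has quota 55.654 (lower 55, upper 56) but receives 57 — outside the quota interval.

Pinehurst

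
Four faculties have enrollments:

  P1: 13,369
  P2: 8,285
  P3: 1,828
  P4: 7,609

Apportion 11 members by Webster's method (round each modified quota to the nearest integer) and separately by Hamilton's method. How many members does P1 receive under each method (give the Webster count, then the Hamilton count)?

Webster: P1 4, P2 3, P3 1, P4 3.
Hamilton: P1 5, P2 3, P3 0, P4 3.
P1 gets 4 under Webster and 5 under Hamilton.

4 and 5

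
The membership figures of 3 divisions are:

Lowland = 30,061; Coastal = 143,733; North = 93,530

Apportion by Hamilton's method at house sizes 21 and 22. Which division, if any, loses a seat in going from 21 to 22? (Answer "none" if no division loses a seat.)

Lowland

At 21 seats: Lowland 3, Coastal 11, North 7.
At 22 seats: Lowland 2, Coastal 12, North 8.
Lowland drops from 3 to 2.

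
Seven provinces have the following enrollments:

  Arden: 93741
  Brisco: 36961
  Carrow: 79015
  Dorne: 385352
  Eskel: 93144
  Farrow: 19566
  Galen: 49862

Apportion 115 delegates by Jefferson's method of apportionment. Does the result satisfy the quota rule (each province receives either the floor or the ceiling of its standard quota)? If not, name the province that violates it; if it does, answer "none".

Dorne

Standard quotas: Arden 14.229, Brisco 5.610, Carrow 11.993, Dorne 58.491, Eskel 14.138, Farrow 2.970, Galen 7.568.
Jefferson allocation: Arden 14, Brisco 5, Carrow 12, Dorne 60, Eskel 14, Farrow 3, Galen 7.
Dorne has quota 58.491 (lower 58, upper 59) but receives 60 — outside the quota interval.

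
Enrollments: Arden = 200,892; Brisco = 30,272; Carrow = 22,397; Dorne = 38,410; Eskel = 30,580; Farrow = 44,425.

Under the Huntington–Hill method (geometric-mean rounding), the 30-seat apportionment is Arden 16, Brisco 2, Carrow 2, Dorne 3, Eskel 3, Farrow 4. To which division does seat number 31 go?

Priority for the next seat is population ÷ (√(s·(s+1))).
Priorities: Arden 12180.867, Brisco 12358.492, Carrow 9143.537, Dorne 11088.012, Eskel 8827.686, Farrow 9933.732.
Highest priority: Brisco.

Brisco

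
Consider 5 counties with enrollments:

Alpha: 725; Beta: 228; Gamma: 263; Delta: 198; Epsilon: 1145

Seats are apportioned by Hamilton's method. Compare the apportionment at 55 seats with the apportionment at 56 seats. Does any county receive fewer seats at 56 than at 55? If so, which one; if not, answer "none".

none

At 55 seats: Alpha 15, Beta 5, Gamma 6, Delta 4, Epsilon 25.
At 56 seats: Alpha 16, Beta 5, Gamma 6, Delta 4, Epsilon 25.
No county's allocation decreased.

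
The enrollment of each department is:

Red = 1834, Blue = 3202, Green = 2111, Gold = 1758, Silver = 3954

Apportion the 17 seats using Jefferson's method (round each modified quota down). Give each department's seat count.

Standard divisor 12859/17 ≈ 756.412; standard quotas: Red 2.425, Blue 4.233, Green 2.791, Gold 2.324, Silver 5.227.
Rounding down gives 2, 4, 2, 2, 5 = 15 seats, so the divisor must be adjusted.
With modified divisor 650: modified quotas Red 2.822, Blue 4.926, Green 3.248, Gold 2.705, Silver 6.083.
Rounding down: Red 2, Blue 4, Green 3, Gold 2, Silver 6 (total 17).

Red=2, Blue=4, Green=3, Gold=2, Silver=6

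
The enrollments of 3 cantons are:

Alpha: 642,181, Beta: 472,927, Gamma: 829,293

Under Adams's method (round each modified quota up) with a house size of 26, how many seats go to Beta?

Standard divisor 1944401/26 ≈ 74784.654; standard quotas: Alpha 8.587, Beta 6.324, Gamma 11.089.
Rounding up gives 9, 7, 12 = 28 seats, so the divisor must be adjusted.
With modified divisor 79500: modified quotas Alpha 8.078, Beta 5.949, Gamma 10.431.
Rounding up: Alpha 9, Beta 6, Gamma 11 (total 26).
Beta receives 6.

6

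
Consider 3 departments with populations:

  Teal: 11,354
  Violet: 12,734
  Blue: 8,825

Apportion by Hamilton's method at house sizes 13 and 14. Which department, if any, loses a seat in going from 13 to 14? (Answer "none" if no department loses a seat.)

At 13 seats: Teal 4, Violet 5, Blue 4.
At 14 seats: Teal 5, Violet 5, Blue 4.
No department's allocation decreased.

none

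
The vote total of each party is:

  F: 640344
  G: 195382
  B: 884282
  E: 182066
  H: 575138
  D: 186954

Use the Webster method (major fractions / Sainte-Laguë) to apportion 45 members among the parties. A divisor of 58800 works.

F 11; G 3; B 15; E 3; H 10; D 3

With modified divisor 58800: modified quotas F 10.890, G 3.323, B 15.039, E 3.096, H 9.781, D 3.179.
Rounding to the nearest integer: F 11, G 3, B 15, E 3, H 10, D 3 (total 45).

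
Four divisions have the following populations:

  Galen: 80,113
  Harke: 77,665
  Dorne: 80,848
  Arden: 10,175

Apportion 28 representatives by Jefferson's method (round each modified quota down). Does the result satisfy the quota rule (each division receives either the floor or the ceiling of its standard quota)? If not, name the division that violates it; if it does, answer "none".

none

Standard quotas: Galen 9.016, Harke 8.740, Dorne 9.099, Arden 1.145.
Jefferson allocation: Galen 9, Harke 9, Dorne 9, Arden 1.
Every allocation lies between the lower and upper quota.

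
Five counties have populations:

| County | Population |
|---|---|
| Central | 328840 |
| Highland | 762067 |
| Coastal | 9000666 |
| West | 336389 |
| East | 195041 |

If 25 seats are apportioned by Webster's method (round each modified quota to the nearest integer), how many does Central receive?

1

Standard divisor 10623003/25 ≈ 424920.12; standard quotas: Central 0.774, Highland 1.793, Coastal 21.182, West 0.792, East 0.459.
Rounding to the nearest integer gives Central 1, Highland 2, Coastal 21, West 1, East 0 — total 25, matching the house size, so no adjustment is needed.
Central receives 1.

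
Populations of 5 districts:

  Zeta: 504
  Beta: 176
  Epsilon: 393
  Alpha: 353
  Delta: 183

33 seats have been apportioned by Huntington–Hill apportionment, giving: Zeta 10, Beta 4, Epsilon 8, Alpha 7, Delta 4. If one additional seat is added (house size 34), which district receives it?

Zeta

Priority for the next seat is population ÷ (√(s·(s+1))).
Priorities: Zeta 48.055, Beta 39.355, Epsilon 46.315, Alpha 47.172, Delta 40.920.
Highest priority: Zeta.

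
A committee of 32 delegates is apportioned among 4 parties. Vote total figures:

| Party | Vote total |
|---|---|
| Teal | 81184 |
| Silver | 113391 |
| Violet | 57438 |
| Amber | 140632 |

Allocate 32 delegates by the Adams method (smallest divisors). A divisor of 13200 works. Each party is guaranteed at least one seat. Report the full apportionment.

With modified divisor 13200: modified quotas Teal 6.150, Silver 8.590, Violet 4.351, Amber 10.654.
Rounding up: Teal 7, Silver 9, Violet 5, Amber 11 (total 32).

Teal: 7, Silver: 9, Violet: 5, Amber: 11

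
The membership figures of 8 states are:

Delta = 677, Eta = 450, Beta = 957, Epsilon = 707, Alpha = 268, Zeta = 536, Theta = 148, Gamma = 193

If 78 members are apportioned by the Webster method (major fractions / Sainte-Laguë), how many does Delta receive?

13

Standard divisor 3936/78 ≈ 50.462; standard quotas: Delta 13.416, Eta 8.918, Beta 18.965, Epsilon 14.011, Alpha 5.311, Zeta 10.622, Theta 2.933, Gamma 3.825.
Rounding to the nearest integer gives Delta 13, Eta 9, Beta 19, Epsilon 14, Alpha 5, Zeta 11, Theta 3, Gamma 4 — total 78, matching the house size, so no adjustment is needed.
Delta receives 13.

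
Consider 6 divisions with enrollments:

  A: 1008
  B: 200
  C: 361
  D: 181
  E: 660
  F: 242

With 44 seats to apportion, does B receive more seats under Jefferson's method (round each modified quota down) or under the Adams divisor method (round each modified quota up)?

Jefferson: A 17, B 3, C 6, D 3, E 11, F 4.
Adams: A 16, B 4, C 6, D 3, E 11, F 4.
B gets 3 under Jefferson and 4 under Adams.

Adams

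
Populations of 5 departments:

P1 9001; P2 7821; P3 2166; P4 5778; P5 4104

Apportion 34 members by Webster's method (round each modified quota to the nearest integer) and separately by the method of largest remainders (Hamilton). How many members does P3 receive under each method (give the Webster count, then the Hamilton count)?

3 and 2

Webster: P1 10, P2 9, P3 3, P4 7, P5 5.
Hamilton: P1 11, P2 9, P3 2, P4 7, P5 5.
P3 gets 3 under Webster and 2 under Hamilton.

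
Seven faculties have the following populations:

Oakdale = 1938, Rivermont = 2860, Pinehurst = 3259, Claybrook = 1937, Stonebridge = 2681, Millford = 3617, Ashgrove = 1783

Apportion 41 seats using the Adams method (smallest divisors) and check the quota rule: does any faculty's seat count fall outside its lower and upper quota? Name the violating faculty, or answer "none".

none

Standard quotas: Oakdale 4.396, Rivermont 6.487, Pinehurst 7.392, Claybrook 4.394, Stonebridge 6.081, Millford 8.205, Ashgrove 4.044.
Adams allocation: Oakdale 5, Rivermont 6, Pinehurst 7, Claybrook 5, Stonebridge 6, Millford 8, Ashgrove 4.
Every allocation lies between the lower and upper quota.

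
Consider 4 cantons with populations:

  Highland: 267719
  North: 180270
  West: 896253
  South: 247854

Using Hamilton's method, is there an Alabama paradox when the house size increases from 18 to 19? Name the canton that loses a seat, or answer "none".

none

At 18 seats: Highland 3, North 2, West 10, South 3.
At 19 seats: Highland 3, North 2, West 11, South 3.
No canton's allocation decreased.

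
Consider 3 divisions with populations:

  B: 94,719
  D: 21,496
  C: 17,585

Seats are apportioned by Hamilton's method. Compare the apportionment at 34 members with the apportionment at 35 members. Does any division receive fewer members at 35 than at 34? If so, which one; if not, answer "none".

C

At 34 seats: B 24, D 5, C 5.
At 35 seats: B 25, D 6, C 4.
C drops from 5 to 4.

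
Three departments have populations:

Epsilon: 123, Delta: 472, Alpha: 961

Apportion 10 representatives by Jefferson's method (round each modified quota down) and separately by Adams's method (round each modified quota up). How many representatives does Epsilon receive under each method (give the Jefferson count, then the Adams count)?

0 and 1

Jefferson: Epsilon 0, Delta 3, Alpha 7.
Adams: Epsilon 1, Delta 3, Alpha 6.
Epsilon gets 0 under Jefferson and 1 under Adams.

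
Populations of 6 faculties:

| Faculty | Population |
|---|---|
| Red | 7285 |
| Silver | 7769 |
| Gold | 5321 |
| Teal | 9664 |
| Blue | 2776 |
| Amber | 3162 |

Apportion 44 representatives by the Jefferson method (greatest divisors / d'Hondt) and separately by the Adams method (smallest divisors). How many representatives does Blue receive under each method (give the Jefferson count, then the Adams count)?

Jefferson: Red 9, Silver 10, Gold 6, Teal 12, Blue 3, Amber 4.
Adams: Red 9, Silver 9, Gold 7, Teal 11, Blue 4, Amber 4.
Blue gets 3 under Jefferson and 4 under Adams.

3 and 4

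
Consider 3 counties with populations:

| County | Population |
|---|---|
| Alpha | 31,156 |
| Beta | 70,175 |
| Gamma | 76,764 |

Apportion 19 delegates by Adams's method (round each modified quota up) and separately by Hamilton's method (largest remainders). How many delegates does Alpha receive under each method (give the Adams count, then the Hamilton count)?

4 and 3

Adams: Alpha 4, Beta 7, Gamma 8.
Hamilton: Alpha 3, Beta 8, Gamma 8.
Alpha gets 4 under Adams and 3 under Hamilton.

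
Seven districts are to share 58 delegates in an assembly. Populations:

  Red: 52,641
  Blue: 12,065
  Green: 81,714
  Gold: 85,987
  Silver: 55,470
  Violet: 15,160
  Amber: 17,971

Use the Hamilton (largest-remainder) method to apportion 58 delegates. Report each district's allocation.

Red 9, Blue 2, Green 15, Gold 16, Silver 10, Violet 3, Amber 3

Total 321008; standard divisor 321008/58 ≈ 5534.621.
Standard quotas: Red 9.5112, Blue 2.1799, Green 14.7642, Gold 15.5362, Silver 10.0224, Violet 2.7391, Amber 3.2470.
Lower quotas: Red 9, Blue 2, Green 14, Gold 15, Silver 10, Violet 2, Amber 3 (sum 55, leaving 3 seats).
Remainders in descending order: Green 0.7642, Violet 0.7391, Gold 0.5362, Red 0.5112, Amber 0.2470, Blue 0.1799, Silver 0.0224.
The surplus seats go to Green, Violet, Gold.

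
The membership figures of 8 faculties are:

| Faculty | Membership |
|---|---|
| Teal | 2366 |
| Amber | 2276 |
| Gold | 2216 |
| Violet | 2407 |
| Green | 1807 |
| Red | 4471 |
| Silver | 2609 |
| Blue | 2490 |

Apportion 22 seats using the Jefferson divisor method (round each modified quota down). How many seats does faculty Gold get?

2

Standard divisor 20642/22 ≈ 938.273; standard quotas: Teal 2.522, Amber 2.426, Gold 2.362, Violet 2.565, Green 1.926, Red 4.765, Silver 2.781, Blue 2.654.
Rounding down gives 2, 2, 2, 2, 1, 4, 2, 2 = 17 seats, so the divisor must be adjusted.
With modified divisor 796: modified quotas Teal 2.972, Amber 2.859, Gold 2.784, Violet 3.024, Green 2.270, Red 5.617, Silver 3.278, Blue 3.128.
Rounding down: Teal 2, Amber 2, Gold 2, Violet 3, Green 2, Red 5, Silver 3, Blue 3 (total 22).
Gold receives 2.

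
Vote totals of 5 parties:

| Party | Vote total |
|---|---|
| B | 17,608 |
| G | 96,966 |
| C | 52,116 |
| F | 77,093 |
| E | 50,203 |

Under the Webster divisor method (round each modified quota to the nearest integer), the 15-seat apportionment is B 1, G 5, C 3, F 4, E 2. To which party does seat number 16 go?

E

Priority for the next seat is population ÷ (current seats + 0.5).
Priorities: B 11738.667, G 17630.182, C 14890.286, F 17131.778, E 20081.200.
Highest priority: E.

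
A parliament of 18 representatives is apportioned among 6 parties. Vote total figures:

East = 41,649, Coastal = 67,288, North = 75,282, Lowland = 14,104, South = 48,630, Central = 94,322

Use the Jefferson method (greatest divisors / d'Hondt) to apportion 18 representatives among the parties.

East 2, Coastal 4, North 4, Lowland 0, South 3, Central 5

Standard divisor 341275/18 ≈ 18959.722; standard quotas: East 2.197, Coastal 3.549, North 3.971, Lowland 0.744, South 2.565, Central 4.975.
Rounding down gives 2, 3, 3, 0, 2, 4 = 14 seats, so the divisor must be adjusted.
With modified divisor 16000: modified quotas East 2.603, Coastal 4.205, North 4.705, Lowland 0.881, South 3.039, Central 5.895.
Rounding down: East 2, Coastal 4, North 4, Lowland 0, South 3, Central 5 (total 18).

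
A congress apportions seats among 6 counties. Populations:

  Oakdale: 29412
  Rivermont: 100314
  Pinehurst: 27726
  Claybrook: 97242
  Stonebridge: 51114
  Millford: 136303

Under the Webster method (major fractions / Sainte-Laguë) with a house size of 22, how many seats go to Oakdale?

Standard divisor 442111/22 ≈ 20095.955; standard quotas: Oakdale 1.464, Rivermont 4.992, Pinehurst 1.380, Claybrook 4.839, Stonebridge 2.543, Millford 6.783.
Rounding to the nearest integer gives Oakdale 1, Rivermont 5, Pinehurst 1, Claybrook 5, Stonebridge 3, Millford 7 — total 22, matching the house size, so no adjustment is needed.
Oakdale receives 1.

1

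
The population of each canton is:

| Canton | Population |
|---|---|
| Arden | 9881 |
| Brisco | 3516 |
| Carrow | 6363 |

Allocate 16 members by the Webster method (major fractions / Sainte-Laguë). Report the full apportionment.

Arden: 8; Brisco: 3; Carrow: 5

Standard divisor 19760/16 ≈ 1235; standard quotas: Arden 8.001, Brisco 2.847, Carrow 5.152.
Rounding to the nearest integer gives Arden 8, Brisco 3, Carrow 5 — total 16, matching the house size, so no adjustment is needed.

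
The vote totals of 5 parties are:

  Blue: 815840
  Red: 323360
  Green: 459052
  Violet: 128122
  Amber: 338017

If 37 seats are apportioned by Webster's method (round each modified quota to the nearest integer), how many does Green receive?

8

Standard divisor 2064391/37 ≈ 55794.351; standard quotas: Blue 14.622, Red 5.796, Green 8.228, Violet 2.296, Amber 6.058.
Rounding to the nearest integer gives Blue 15, Red 6, Green 8, Violet 2, Amber 6 — total 37, matching the house size, so no adjustment is needed.
Green receives 8.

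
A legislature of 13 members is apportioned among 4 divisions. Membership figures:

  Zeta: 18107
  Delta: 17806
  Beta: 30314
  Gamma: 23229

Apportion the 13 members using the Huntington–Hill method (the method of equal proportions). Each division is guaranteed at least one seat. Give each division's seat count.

Zeta=3; Delta=3; Beta=4; Gamma=3

With divisor 7024: modified quotas Zeta 2.578, Delta 2.535, Beta 4.316, Gamma 3.307.
Geometric-mean thresholds: Zeta √(2·3)=2.449, Delta √(2·3)=2.449, Beta √(4·5)=4.472, Gamma √(3·4)=3.464.
Each quota rounded against its threshold gives Zeta 3, Delta 3, Beta 4, Gamma 3 (total 13).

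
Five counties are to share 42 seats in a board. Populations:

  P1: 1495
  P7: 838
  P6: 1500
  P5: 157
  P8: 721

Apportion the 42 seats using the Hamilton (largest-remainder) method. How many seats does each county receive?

Total 4711; standard divisor 4711/42 ≈ 112.167.
Standard quotas: P1 13.328, P7 7.471, P6 13.373, P5 1.400, P8 6.428.
Lower quotas: P1 13, P7 7, P6 13, P5 1, P8 6 (sum 40, leaving 2 seats).
Remainders in descending order: P7 0.471, P8 0.428, P5 0.400, P6 0.373, P1 0.328.
The surplus seats go to P7, P8.

P1=13, P7=8, P6=13, P5=1, P8=7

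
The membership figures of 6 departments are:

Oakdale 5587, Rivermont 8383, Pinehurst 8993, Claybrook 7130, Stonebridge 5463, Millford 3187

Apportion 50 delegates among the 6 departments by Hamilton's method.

Total 38743; standard divisor 38743/50 ≈ 774.86.
Standard quotas: Oakdale 7.2103, Rivermont 10.8187, Pinehurst 11.6060, Claybrook 9.2017, Stonebridge 7.0503, Millford 4.1130.
Lower quotas: Oakdale 7, Rivermont 10, Pinehurst 11, Claybrook 9, Stonebridge 7, Millford 4 (sum 48, leaving 2 seats).
Remainders in descending order: Rivermont 0.8187, Pinehurst 0.6060, Oakdale 0.2103, Claybrook 0.2017, Millford 0.1130, Stonebridge 0.0503.
Largest remainders: Rivermont, Pinehurst receive the extra seats.

Oakdale 7, Rivermont 11, Pinehurst 12, Claybrook 9, Stonebridge 7, Millford 4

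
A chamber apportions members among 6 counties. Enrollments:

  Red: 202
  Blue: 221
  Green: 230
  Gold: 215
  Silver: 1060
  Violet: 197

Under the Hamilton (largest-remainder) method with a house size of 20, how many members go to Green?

2

The standard divisor is 2125/20 ≈ 106.25.
Standard quotas: Red 1.901, Blue 2.080, Green 2.165, Gold 2.024, Silver 9.976, Violet 1.854.
Lower quotas: Red 1, Blue 2, Green 2, Gold 2, Silver 9, Violet 1 (sum 17, leaving 3 seats).
Remainders in descending order: Silver 0.976, Red 0.901, Violet 0.854, Green 0.165, Blue 0.080, Gold 0.024.
Largest remainders: Silver, Red, Violet receive the extra seats.
Green receives 2.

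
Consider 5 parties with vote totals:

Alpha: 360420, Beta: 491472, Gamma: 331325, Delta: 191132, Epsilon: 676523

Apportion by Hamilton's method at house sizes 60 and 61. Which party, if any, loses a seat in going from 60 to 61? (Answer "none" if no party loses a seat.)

At 60 seats: Alpha 10, Beta 14, Gamma 10, Delta 6, Epsilon 20.
At 61 seats: Alpha 11, Beta 14, Gamma 10, Delta 6, Epsilon 20.
No party's allocation decreased.

none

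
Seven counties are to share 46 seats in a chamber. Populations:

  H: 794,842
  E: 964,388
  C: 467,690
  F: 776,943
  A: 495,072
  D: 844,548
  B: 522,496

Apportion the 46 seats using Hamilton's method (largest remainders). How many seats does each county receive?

H: 8, E: 9, C: 4, F: 7, A: 5, D: 8, B: 5

Standard divisor: 4865979 ÷ 46 ≈ 105782.152.
Standard quotas: H 7.5140, E 9.1167, C 4.4213, F 7.3447, A 4.6801, D 7.9838, B 4.9394.
Lower quotas: H 7, E 9, C 4, F 7, A 4, D 7, B 4 (sum 42, leaving 4 seats).
Remainders in descending order: D 0.9838, B 0.9394, A 0.6801, H 0.5140, C 0.4213, F 0.3447, E 0.1167.
Largest remainders: D, B, A, H receive the extra seats.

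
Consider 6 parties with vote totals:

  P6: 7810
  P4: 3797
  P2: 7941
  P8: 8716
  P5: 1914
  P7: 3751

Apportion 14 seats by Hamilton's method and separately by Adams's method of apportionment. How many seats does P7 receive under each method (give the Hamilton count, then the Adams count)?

1 and 2

Hamilton: P6 3, P4 2, P2 3, P8 4, P5 1, P7 1.
Adams: P6 3, P4 2, P2 3, P8 3, P5 1, P7 2.
P7 gets 1 under Hamilton and 2 under Adams.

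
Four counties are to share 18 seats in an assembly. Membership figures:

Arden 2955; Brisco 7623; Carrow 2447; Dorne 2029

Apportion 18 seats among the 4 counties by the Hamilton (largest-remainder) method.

Standard divisor: 15054 ÷ 18 ≈ 836.333.
Standard quotas: Arden 3.5333, Brisco 9.1148, Carrow 2.9259, Dorne 2.4261.
Lower quotas: Arden 3, Brisco 9, Carrow 2, Dorne 2 (sum 16, leaving 2 seats).
Remainders in descending order: Carrow 0.9259, Arden 0.5333, Dorne 0.4261, Brisco 0.1148.
Largest remainders: Carrow, Arden receive the extra seats.

Arden: 4, Brisco: 9, Carrow: 3, Dorne: 2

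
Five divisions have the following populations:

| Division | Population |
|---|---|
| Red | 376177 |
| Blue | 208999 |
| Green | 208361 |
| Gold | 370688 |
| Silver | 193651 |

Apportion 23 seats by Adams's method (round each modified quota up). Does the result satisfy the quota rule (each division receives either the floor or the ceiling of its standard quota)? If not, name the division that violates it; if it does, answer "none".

Standard quotas: Red 6.372, Blue 3.540, Green 3.529, Gold 6.279, Silver 3.280.
Adams allocation: Red 6, Blue 4, Green 4, Gold 6, Silver 3.
Every allocation lies between the lower and upper quota.

none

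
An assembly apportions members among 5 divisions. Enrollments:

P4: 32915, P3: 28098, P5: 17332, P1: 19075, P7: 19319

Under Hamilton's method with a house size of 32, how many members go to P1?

Standard divisor: 116739 ÷ 32 ≈ 3648.094.
Standard quotas: P4 9.0225, P3 7.7021, P5 4.7510, P1 5.2288, P7 5.2956.
Lower quotas: P4 9, P3 7, P5 4, P1 5, P7 5 (sum 30, leaving 2 seats).
Remainders in descending order: P5 0.7510, P3 0.7021, P7 0.2956, P1 0.2288, P4 0.0225.
Largest remainders: P5, P3 receive the extra seats.
P1 receives 5.

5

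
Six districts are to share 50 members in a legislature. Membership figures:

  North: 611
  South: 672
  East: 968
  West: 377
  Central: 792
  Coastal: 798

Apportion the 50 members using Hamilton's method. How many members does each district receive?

Standard divisor: 4218 ÷ 50 ≈ 84.36.
Standard quotas: North 7.243, South 7.966, East 11.475, West 4.469, Central 9.388, Coastal 9.459.
Lower quotas: North 7, South 7, East 11, West 4, Central 9, Coastal 9 (sum 47, leaving 3 seats).
Remainders in descending order: South 0.966, East 0.475, West 0.469, Coastal 0.459, Central 0.388, North 0.243.
The surplus seats go to South, East, West.

North 7, South 8, East 12, West 5, Central 9, Coastal 9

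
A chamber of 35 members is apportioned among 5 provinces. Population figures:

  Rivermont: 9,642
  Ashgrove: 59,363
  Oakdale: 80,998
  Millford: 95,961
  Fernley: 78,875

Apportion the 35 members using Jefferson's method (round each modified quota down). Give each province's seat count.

Standard divisor 324839/35 ≈ 9281.114; standard quotas: Rivermont 1.039, Ashgrove 6.396, Oakdale 8.727, Millford 10.339, Fernley 8.498.
Rounding down gives 1, 6, 8, 10, 8 = 33 seats, so the divisor must be adjusted.
With modified divisor 8740: modified quotas Rivermont 1.103, Ashgrove 6.792, Oakdale 9.268, Millford 10.980, Fernley 9.025.
Rounding down: Rivermont 1, Ashgrove 6, Oakdale 9, Millford 10, Fernley 9 (total 35).

Rivermont 1, Ashgrove 6, Oakdale 9, Millford 10, Fernley 9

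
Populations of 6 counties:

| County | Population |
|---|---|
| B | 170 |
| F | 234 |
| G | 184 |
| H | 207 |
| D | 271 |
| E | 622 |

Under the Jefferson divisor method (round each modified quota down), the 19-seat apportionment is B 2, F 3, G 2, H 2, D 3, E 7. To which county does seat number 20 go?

E

Priority for the next seat is population ÷ (current seats + 1).
Priorities: B 56.667, F 58.500, G 61.333, H 69.000, D 67.750, E 77.750.
Highest priority: E.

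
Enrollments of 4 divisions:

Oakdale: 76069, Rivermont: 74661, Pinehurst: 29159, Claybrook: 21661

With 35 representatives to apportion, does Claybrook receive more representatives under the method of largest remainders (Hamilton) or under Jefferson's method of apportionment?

Hamilton

Hamilton: Oakdale 13, Rivermont 13, Pinehurst 5, Claybrook 4.
Jefferson: Oakdale 14, Rivermont 13, Pinehurst 5, Claybrook 3.
Claybrook gets 4 under Hamilton and 3 under Jefferson.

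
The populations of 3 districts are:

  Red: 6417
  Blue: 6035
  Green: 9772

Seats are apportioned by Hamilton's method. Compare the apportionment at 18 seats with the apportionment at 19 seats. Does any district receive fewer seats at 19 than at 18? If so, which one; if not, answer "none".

At 18 seats: Red 5, Blue 5, Green 8.
At 19 seats: Red 6, Blue 5, Green 8.
No district's allocation decreased.

none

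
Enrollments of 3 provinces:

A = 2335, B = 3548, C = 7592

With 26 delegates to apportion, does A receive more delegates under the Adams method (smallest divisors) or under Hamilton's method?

Adams: A 5, B 7, C 14.
Hamilton: A 4, B 7, C 15.
A gets 5 under Adams and 4 under Hamilton.

Adams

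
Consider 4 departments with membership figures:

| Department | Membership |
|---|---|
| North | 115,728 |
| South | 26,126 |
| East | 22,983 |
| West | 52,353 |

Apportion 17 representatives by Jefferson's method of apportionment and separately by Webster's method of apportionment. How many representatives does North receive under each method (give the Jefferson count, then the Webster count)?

Jefferson: North 10, South 2, East 1, West 4.
Webster: North 9, South 2, East 2, West 4.
North gets 10 under Jefferson and 9 under Webster.

10 and 9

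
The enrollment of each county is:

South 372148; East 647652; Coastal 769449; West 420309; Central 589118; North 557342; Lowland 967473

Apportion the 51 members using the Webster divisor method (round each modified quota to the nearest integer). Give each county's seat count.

Standard divisor 4323491/51 ≈ 84774.333; standard quotas: South 4.390, East 7.640, Coastal 9.076, West 4.958, Central 6.949, North 6.574, Lowland 11.412.
Rounding to the nearest integer gives South 4, East 8, Coastal 9, West 5, Central 7, North 7, Lowland 11 — total 51, matching the house size, so no adjustment is needed.

South: 4; East: 8; Coastal: 9; West: 5; Central: 7; North: 7; Lowland: 11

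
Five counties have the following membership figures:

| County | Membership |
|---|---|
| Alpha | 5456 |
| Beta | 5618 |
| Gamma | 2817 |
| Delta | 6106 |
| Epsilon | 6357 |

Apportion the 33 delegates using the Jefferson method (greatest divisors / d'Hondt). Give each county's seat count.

Standard divisor 26354/33 ≈ 798.606; standard quotas: Alpha 6.832, Beta 7.035, Gamma 3.527, Delta 7.646, Epsilon 7.960.
Rounding down gives 6, 7, 3, 7, 7 = 30 seats, so the divisor must be adjusted.
With modified divisor 730: modified quotas Alpha 7.474, Beta 7.696, Gamma 3.859, Delta 8.364, Epsilon 8.708.
Rounding down: Alpha 7, Beta 7, Gamma 3, Delta 8, Epsilon 8 (total 33).

Alpha: 7, Beta: 7, Gamma: 3, Delta: 8, Epsilon: 8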